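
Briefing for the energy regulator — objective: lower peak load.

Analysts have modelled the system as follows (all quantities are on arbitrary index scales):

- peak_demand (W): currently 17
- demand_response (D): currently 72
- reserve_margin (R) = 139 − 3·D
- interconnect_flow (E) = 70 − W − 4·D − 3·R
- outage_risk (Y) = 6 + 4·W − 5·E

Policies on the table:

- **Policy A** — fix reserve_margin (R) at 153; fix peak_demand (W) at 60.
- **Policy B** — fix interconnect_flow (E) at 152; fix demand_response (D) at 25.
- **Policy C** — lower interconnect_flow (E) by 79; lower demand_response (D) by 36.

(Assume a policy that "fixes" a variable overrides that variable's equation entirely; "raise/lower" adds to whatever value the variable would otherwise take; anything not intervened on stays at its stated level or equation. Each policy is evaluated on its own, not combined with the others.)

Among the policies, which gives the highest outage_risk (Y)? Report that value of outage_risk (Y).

3931

Policy A (R := 153, W := 60):
  W = 60
  D = 72
  R = 153
  E = 70 − 60 − 4·72 − 3·153 = -737
  Y = 6 + 4·60 − 5·(-737) = 3931
Policy B (E := 152, D := 25):
  W = 17
  D = 25
  R = 139 − 3·25 = 64
  E = 152
  Y = 6 + 4·17 − 5·152 = -686
Policy C (E − 79, D − 36):
  W = 17
  D = 72 − 36 = 36
  R = 139 − 3·36 = 31
  E = 70 − 17 − 4·36 − 3·31 (−79 from intervention) = -263
  Y = 6 + 4·17 − 5·(-263) = 1389
Comparing — Policy A: Y=3931, Policy B: Y=-686, Policy C: Y=1389. Highest is 3931 (Policy A).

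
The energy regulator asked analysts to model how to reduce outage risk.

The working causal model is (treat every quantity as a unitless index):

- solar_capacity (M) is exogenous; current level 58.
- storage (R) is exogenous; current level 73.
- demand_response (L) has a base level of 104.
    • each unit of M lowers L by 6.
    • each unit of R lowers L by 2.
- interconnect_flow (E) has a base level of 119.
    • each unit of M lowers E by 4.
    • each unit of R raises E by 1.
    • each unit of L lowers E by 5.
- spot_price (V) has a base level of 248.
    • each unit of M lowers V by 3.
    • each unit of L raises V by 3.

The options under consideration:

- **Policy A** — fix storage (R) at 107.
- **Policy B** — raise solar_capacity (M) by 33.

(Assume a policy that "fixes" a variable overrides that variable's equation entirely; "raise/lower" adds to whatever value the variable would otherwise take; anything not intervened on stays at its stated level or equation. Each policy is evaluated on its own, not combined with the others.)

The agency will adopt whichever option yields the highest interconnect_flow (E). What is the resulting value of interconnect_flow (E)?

2768

Policy A (R := 107):
  M = 58
  R = 107
  L = 104 − 6·58 − 2·107 = -458
  E = 119 − 4·58 + 107 − 5·(-458) = 2284
Policy B (M + 33):
  M = 58 + 33 = 91
  R = 73
  L = 104 − 6·91 − 2·73 = -588
  E = 119 − 4·91 + 73 − 5·(-588) = 2768
Comparing — Policy A: E=2284, Policy B: E=2768. Highest is 2768 (Policy B).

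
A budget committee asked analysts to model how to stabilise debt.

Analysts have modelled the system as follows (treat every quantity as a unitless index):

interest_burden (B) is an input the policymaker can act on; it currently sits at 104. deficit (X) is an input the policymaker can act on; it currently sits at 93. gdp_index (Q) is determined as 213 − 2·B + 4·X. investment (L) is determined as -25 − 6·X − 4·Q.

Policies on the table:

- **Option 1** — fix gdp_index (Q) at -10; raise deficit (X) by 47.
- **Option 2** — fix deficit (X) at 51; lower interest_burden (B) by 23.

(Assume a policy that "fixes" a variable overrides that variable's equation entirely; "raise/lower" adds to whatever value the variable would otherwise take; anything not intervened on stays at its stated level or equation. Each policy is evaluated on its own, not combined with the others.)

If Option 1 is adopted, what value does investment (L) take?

-825

Option 1 (Q := -10, X + 47):
  B = 104
  X = 93 + 47 = 140
  Q = -10
  L = -25 − 6·140 − 4·(-10) = -825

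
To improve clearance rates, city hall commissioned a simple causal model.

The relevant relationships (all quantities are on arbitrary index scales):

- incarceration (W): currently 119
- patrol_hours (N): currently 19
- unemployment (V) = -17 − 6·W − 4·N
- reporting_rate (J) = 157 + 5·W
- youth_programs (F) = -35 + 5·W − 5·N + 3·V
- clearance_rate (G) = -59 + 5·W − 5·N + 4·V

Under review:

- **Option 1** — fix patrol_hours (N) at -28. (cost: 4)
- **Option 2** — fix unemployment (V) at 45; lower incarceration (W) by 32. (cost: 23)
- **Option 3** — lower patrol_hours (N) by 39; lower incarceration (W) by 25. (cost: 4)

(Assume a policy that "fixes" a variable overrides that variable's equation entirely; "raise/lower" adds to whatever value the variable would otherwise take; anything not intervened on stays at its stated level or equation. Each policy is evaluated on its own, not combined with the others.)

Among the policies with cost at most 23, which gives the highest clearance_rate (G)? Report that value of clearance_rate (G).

461

Option 1 (N := -28):
  W = 119
  N = -28
  V = -17 − 6·119 − 4·(-28) = -619
  G = -59 + 5·119 − 5·(-28) + 4·(-619) = -1800
Option 2 (V := 45, W − 32):
  W = 119 − 32 = 87
  N = 19
  V = 45
  G = -59 + 5·87 − 5·19 + 4·45 = 461
Option 3 (N − 39, W − 25):
  W = 119 − 25 = 94
  N = 19 − 39 = -20
  V = -17 − 6·94 − 4·(-20) = -501
  G = -59 + 5·94 − 5·(-20) + 4·(-501) = -1493
Comparing — Option 1: G=-1800, Option 2: G=461, Option 3: G=-1493. Highest is 461 (Option 2).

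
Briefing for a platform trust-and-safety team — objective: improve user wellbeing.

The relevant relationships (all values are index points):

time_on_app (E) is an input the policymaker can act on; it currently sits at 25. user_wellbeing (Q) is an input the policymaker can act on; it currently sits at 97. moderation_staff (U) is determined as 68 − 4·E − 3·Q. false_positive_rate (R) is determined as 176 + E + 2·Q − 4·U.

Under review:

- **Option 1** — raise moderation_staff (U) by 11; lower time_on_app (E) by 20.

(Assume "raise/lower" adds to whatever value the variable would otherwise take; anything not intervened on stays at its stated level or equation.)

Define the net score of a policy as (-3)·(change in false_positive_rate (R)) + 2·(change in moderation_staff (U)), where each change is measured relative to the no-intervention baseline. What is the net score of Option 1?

1334

Baseline:
  E = 25
  Q = 97
  U = 68 − 4·25 − 3·97 = -323
  R = 176 + 25 + 2·97 − 4·(-323) = 1687
Option 1 (U + 11, E − 20):
  E = 25 − 20 = 5
  Q = 97
  U = 68 − 4·5 − 3·97 (+11 from intervention) = -232
  R = 176 + 5 + 2·97 − 4·(-232) = 1303
ΔR = 1303 − 1687 = -384; ΔU = -232 − (-323) = 91
Score = (-3)·(-384) + 2·91 = 1334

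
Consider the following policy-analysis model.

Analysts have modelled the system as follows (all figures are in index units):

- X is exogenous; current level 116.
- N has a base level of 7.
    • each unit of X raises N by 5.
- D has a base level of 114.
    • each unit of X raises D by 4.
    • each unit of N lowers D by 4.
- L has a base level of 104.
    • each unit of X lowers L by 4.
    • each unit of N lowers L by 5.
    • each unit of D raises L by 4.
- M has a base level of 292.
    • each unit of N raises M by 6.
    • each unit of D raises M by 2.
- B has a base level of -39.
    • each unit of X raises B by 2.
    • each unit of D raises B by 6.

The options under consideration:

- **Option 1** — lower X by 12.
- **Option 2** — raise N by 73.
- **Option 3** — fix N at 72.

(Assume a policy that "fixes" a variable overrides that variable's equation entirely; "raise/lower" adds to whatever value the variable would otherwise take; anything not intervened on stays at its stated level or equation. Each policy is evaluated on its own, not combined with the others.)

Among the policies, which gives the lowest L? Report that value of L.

Option 1 (X − 12):
  X = 116 − 12 = 104
  N = 7 + 5·104 = 527
  D = 114 + 4·104 − 4·527 = -1578
  L = 104 − 4·104 − 5·527 + 4·(-1578) = -9259
Option 2 (N + 73):
  X = 116
  N = 7 + 5·116 (+73 from intervention) = 660
  D = 114 + 4·116 − 4·660 = -2062
  L = 104 − 4·116 − 5·660 + 4·(-2062) = -11908
Option 3 (N := 72):
  X = 116
  N = 72
  D = 114 + 4·116 − 4·72 = 290
  L = 104 − 4·116 − 5·72 + 4·290 = 440
Comparing — Option 1: L=-9259, Option 2: L=-11908, Option 3: L=440. Lowest is -11908 (Option 2).

-11908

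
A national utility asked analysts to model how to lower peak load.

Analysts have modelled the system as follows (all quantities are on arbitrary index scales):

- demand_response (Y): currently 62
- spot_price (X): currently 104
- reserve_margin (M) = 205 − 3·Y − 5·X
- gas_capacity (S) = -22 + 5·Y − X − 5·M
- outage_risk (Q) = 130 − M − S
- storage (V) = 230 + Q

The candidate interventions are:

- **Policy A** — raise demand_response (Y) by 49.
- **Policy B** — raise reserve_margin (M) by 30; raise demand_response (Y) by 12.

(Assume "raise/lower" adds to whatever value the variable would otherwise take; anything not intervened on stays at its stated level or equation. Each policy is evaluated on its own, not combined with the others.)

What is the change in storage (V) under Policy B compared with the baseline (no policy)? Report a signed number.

-84

Baseline:
  Y = 62
  X = 104
  M = 205 − 3·62 − 5·104 = -501
  S = -22 + 5·62 − 104 − 5·(-501) = 2689
  Q = 130 − (-501) − 2689 = -2058
  V = 230 + (-2058) = -1828
Policy B (M + 30, Y + 12):
  Y = 62 + 12 = 74
  X = 104
  M = 205 − 3·74 − 5·104 (+30 from intervention) = -507
  S = -22 + 5·74 − 104 − 5·(-507) = 2779
  Q = 130 − (-507) − 2779 = -2142
  V = 230 + (-2142) = -1912
Change in V: -1912 − (-1828) = -84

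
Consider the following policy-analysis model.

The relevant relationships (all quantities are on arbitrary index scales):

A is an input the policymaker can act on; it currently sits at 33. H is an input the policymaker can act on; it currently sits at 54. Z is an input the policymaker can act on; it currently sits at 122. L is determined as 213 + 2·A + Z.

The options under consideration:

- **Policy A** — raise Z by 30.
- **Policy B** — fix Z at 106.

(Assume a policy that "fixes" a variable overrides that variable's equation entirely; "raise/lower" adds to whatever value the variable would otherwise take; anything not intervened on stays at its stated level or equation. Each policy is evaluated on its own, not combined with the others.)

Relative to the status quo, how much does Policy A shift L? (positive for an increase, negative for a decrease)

30

Baseline:
  A = 33
  Z = 122
  L = 213 + 2·33 + 122 = 401
Policy A (Z + 30):
  A = 33
  Z = 122 + 30 = 152
  L = 213 + 2·33 + 152 = 431
Change in L: 431 − 401 = 30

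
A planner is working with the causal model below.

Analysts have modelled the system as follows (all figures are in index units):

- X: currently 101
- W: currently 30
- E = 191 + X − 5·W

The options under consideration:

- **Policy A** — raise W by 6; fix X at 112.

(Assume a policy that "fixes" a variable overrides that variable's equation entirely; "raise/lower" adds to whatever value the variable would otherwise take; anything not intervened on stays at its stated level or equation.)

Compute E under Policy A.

Policy A (W + 6, X := 112):
  X = 112
  W = 30 + 6 = 36
  E = 191 + 112 − 5·36 = 123

123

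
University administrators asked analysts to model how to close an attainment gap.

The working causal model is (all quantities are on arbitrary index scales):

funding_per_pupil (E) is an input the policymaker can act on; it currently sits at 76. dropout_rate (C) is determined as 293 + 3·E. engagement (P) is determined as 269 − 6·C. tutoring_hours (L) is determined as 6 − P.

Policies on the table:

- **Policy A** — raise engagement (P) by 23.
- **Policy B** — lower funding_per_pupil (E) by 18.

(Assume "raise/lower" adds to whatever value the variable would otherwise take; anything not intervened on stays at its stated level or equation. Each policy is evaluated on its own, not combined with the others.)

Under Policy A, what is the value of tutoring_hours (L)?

Policy A (P + 23):
  E = 76
  C = 293 + 3·76 = 521
  P = 269 − 6·521 (+23 from intervention) = -2834
  L = 6 − (-2834) = 2840

2840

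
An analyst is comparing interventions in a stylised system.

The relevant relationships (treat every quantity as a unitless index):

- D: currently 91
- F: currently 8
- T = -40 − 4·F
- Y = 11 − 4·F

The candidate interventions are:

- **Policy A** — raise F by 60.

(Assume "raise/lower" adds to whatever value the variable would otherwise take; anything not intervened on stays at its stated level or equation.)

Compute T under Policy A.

-312

Policy A (F + 60):
  F = 8 + 60 = 68
  T = -40 − 4·68 = -312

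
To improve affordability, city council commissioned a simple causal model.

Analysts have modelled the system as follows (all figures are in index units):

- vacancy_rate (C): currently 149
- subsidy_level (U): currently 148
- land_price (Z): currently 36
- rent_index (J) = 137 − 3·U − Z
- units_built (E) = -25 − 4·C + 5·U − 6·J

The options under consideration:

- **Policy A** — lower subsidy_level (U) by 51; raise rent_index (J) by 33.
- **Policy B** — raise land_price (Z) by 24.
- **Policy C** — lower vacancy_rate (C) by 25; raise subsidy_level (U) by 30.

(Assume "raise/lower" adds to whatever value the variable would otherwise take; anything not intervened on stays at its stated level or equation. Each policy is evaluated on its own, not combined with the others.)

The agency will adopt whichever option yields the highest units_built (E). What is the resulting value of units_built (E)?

Policy A (U − 51, J + 33):
  C = 149
  U = 148 − 51 = 97
  Z = 36
  J = 137 − 3·97 − 36 (+33 from intervention) = -157
  E = -25 − 4·149 + 5·97 − 6·(-157) = 806
Policy B (Z + 24):
  C = 149
  U = 148
  Z = 36 + 24 = 60
  J = 137 − 3·148 − 60 = -367
  E = -25 − 4·149 + 5·148 − 6·(-367) = 2321
Policy C (C − 25, U + 30):
  C = 149 − 25 = 124
  U = 148 + 30 = 178
  Z = 36
  J = 137 − 3·178 − 36 = -433
  E = -25 − 4·124 + 5·178 − 6·(-433) = 2967
Comparing — Policy A: E=806, Policy B: E=2321, Policy C: E=2967. Highest is 2967 (Policy C).

2967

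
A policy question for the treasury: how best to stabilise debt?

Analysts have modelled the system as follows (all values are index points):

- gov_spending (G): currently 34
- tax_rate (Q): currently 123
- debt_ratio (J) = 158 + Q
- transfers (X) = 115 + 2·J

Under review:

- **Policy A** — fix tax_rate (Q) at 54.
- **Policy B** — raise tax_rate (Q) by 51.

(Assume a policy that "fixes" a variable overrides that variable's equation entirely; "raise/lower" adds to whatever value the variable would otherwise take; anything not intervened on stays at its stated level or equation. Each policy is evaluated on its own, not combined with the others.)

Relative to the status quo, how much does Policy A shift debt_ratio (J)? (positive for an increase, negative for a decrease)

-69

Baseline:
  Q = 123
  J = 158 + 123 = 281
Policy A (Q := 54):
  Q = 54
  J = 158 + 54 = 212
Change in J: 212 − 281 = -69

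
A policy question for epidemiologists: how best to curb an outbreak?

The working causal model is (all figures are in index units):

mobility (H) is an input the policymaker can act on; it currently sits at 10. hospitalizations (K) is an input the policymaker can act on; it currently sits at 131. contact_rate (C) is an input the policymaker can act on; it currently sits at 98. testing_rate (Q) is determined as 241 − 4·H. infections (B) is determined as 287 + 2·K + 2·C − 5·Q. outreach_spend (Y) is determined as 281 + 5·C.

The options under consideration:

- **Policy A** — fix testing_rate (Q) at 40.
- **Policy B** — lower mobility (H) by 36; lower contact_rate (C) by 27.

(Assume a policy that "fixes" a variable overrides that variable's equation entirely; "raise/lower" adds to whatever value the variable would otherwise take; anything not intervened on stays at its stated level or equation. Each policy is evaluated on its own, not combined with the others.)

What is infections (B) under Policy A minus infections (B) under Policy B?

Policy A (Q := 40):
  H = 10
  K = 131
  C = 98
  Q = 40
  B = 287 + 2·131 + 2·98 − 5·40 = 545
Policy B (H − 36, C − 27):
  H = 10 − 36 = -26
  K = 131
  C = 98 − 27 = 71
  Q = 241 − 4·(-26) = 345
  B = 287 + 2·131 + 2·71 − 5·345 = -1034
B: 545 − (-1034) = 1579

1579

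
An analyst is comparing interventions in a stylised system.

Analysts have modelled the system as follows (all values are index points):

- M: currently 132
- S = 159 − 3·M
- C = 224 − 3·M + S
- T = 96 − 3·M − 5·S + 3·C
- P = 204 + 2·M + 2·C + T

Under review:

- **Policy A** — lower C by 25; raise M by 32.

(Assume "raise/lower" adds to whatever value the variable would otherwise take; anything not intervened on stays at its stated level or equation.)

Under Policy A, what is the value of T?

-609

Policy A (C − 25, M + 32):
  M = 132 + 32 = 164
  S = 159 − 3·164 = -333
  C = 224 − 3·164 + (-333) (−25 from intervention) = -626
  T = 96 − 3·164 − 5·(-333) + 3·(-626) = -609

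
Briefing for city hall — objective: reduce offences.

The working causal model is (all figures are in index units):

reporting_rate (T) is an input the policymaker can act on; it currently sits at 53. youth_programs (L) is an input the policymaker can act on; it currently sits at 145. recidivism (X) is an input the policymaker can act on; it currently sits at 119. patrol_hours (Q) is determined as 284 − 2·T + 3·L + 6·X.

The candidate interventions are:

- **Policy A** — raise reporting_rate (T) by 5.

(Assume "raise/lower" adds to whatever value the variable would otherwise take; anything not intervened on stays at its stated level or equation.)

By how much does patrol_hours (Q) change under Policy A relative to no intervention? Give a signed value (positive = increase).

Baseline:
  T = 53
  L = 145
  X = 119
  Q = 284 − 2·53 + 3·145 + 6·119 = 1327
Policy A (T + 5):
  T = 53 + 5 = 58
  L = 145
  X = 119
  Q = 284 − 2·58 + 3·145 + 6·119 = 1317
Change in Q: 1317 − 1327 = -10

-10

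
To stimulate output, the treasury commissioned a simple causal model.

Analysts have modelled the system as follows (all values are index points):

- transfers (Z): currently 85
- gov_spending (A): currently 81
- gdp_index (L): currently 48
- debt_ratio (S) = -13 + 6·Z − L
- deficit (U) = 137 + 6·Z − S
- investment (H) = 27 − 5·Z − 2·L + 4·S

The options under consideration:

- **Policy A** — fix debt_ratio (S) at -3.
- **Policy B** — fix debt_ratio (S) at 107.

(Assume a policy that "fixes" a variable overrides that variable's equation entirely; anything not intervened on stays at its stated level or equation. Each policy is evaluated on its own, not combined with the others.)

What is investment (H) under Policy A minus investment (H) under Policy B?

Policy A (S := -3):
  Z = 85
  L = 48
  S = -3
  H = 27 − 5·85 − 2·48 + 4·(-3) = -506
Policy B (S := 107):
  Z = 85
  L = 48
  S = 107
  H = 27 − 5·85 − 2·48 + 4·107 = -66
H: -506 − (-66) = -440

-440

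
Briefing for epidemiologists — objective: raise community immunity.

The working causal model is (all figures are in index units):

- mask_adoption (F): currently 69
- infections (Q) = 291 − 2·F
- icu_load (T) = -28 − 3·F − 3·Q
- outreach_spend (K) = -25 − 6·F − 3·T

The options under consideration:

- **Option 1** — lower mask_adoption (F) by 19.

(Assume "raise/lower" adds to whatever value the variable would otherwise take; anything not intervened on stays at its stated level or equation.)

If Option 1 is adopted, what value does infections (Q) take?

Option 1 (F − 19):
  F = 69 − 19 = 50
  Q = 291 − 2·50 = 191

191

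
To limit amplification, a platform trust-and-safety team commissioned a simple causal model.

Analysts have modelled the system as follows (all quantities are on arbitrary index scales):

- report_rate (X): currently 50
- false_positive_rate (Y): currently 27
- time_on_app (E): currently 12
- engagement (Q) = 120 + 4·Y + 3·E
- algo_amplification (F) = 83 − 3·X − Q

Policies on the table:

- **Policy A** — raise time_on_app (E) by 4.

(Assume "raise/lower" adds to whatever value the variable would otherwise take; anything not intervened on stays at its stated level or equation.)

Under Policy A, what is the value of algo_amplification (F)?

Policy A (E + 4):
  X = 50
  Y = 27
  E = 12 + 4 = 16
  Q = 120 + 4·27 + 3·16 = 276
  F = 83 − 3·50 − 276 = -343

-343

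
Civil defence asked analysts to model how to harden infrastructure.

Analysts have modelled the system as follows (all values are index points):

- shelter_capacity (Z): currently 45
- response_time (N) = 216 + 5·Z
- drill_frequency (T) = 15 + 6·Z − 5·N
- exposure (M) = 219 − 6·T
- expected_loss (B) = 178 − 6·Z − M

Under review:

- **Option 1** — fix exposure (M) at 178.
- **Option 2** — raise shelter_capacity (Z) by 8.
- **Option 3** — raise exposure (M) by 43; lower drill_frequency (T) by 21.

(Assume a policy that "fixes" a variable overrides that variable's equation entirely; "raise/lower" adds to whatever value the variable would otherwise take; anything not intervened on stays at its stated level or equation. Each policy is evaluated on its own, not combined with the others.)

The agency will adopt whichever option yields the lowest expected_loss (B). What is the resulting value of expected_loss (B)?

-12791

Option 1 (M := 178):
  Z = 45
  N = 216 + 5·45 = 441
  T = 15 + 6·45 − 5·441 = -1920
  M = 178
  B = 178 − 6·45 − 178 = -270
Option 2 (Z + 8):
  Z = 45 + 8 = 53
  N = 216 + 5·53 = 481
  T = 15 + 6·53 − 5·481 = -2072
  M = 219 − 6·(-2072) = 12651
  B = 178 − 6·53 − 12651 = -12791
Option 3 (M + 43, T − 21):
  Z = 45
  N = 216 + 5·45 = 441
  T = 15 + 6·45 − 5·441 (−21 from intervention) = -1941
  M = 219 − 6·(-1941) (+43 from intervention) = 11908
  B = 178 − 6·45 − 11908 = -12000
Comparing — Option 1: B=-270, Option 2: B=-12791, Option 3: B=-12000. Lowest is -12791 (Option 2).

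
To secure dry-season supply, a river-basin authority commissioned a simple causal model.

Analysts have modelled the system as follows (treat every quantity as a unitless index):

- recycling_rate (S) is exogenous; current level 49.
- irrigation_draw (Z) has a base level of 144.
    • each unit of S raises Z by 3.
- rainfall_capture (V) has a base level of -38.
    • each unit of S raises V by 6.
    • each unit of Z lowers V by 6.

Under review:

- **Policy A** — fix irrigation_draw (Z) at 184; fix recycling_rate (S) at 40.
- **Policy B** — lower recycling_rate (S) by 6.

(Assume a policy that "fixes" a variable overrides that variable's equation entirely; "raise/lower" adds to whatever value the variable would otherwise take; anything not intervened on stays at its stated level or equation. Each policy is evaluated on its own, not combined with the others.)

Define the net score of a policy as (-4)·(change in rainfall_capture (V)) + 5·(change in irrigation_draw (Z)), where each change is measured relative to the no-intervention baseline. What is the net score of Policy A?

Baseline:
  S = 49
  Z = 144 + 3·49 = 291
  V = -38 + 6·49 − 6·291 = -1490
Policy A (Z := 184, S := 40):
  S = 40
  Z = 184
  V = -38 + 6·40 − 6·184 = -902
ΔV = -902 − (-1490) = 588; ΔZ = 184 − 291 = -107
Score = (-4)·588 + 5·(-107) = -2887

-2887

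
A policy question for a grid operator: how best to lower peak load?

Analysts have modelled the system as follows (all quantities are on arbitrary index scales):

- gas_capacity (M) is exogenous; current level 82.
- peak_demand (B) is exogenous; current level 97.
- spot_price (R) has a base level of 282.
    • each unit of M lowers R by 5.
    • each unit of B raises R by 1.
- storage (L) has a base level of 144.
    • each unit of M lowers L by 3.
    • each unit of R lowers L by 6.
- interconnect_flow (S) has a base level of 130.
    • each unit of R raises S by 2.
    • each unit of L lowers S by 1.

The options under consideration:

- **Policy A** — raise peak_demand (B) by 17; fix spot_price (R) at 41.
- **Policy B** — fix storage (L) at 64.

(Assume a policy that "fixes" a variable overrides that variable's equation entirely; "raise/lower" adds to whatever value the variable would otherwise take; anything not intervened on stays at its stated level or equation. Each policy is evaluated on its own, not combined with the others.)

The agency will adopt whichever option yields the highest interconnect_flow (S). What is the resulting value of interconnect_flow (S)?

Policy A (B + 17, R := 41):
  M = 82
  B = 97 + 17 = 114
  R = 41
  L = 144 − 3·82 − 6·41 = -348
  S = 130 + 2·41 − (-348) = 560
Policy B (L := 64):
  M = 82
  B = 97
  R = 282 − 5·82 + 97 = -31
  L = 64
  S = 130 + 2·(-31) − 64 = 4
Comparing — Policy A: S=560, Policy B: S=4. Highest is 560 (Policy A).

560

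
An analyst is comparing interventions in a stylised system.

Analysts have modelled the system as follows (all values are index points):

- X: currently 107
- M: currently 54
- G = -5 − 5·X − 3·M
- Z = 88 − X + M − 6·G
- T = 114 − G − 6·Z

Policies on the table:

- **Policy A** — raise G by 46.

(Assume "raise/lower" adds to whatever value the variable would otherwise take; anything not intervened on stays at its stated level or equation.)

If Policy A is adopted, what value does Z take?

3971

Policy A (G + 46):
  X = 107
  M = 54
  G = -5 − 5·107 − 3·54 (+46 from intervention) = -656
  Z = 88 − 107 + 54 − 6·(-656) = 3971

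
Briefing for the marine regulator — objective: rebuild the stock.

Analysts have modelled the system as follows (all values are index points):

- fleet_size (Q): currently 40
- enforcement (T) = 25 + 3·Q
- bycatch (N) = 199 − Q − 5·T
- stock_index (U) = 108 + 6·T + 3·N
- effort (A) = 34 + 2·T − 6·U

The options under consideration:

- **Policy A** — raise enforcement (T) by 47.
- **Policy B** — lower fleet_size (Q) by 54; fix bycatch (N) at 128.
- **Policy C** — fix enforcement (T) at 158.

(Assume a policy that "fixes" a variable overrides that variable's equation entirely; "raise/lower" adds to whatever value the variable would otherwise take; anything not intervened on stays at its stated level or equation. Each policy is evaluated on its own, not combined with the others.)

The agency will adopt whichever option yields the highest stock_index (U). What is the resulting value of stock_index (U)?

390

Policy A (T + 47):
  Q = 40
  T = 25 + 3·40 (+47 from intervention) = 192
  N = 199 − 40 − 5·192 = -801
  U = 108 + 6·192 + 3·(-801) = -1143
Policy B (Q − 54, N := 128):
  Q = 40 − 54 = -14
  T = 25 + 3·(-14) = -17
  N = 128
  U = 108 + 6·(-17) + 3·128 = 390
Policy C (T := 158):
  Q = 40
  T = 158
  N = 199 − 40 − 5·158 = -631
  U = 108 + 6·158 + 3·(-631) = -837
Comparing — Policy A: U=-1143, Policy B: U=390, Policy C: U=-837. Highest is 390 (Policy B).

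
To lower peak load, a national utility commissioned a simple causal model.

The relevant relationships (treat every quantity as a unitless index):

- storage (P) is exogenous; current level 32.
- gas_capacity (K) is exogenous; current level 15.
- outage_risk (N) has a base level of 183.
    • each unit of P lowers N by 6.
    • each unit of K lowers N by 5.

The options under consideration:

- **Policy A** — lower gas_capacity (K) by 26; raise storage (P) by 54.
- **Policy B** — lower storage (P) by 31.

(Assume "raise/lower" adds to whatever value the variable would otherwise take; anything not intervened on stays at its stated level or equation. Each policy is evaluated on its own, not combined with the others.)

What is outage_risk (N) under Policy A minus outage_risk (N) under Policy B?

-380

Policy A (K − 26, P + 54):
  P = 32 + 54 = 86
  K = 15 − 26 = -11
  N = 183 − 6·86 − 5·(-11) = -278
Policy B (P − 31):
  P = 32 − 31 = 1
  K = 15
  N = 183 − 6·1 − 5·15 = 102
N: -278 − 102 = -380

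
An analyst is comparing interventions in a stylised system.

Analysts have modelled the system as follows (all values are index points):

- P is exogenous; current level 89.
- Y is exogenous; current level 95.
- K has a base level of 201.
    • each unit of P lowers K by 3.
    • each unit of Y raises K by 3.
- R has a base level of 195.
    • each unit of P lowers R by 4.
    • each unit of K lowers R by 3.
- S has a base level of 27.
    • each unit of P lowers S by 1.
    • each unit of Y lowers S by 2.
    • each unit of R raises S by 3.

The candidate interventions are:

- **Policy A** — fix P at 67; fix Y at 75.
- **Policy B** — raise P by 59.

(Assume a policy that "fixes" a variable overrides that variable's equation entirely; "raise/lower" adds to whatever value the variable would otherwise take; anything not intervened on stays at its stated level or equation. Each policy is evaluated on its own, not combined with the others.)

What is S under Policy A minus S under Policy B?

-554

Policy A (P := 67, Y := 75):
  P = 67
  Y = 75
  K = 201 − 3·67 + 3·75 = 225
  R = 195 − 4·67 − 3·225 = -748
  S = 27 − 67 − 2·75 + 3·(-748) = -2434
Policy B (P + 59):
  P = 89 + 59 = 148
  Y = 95
  K = 201 − 3·148 + 3·95 = 42
  R = 195 − 4·148 − 3·42 = -523
  S = 27 − 148 − 2·95 + 3·(-523) = -1880
S: -2434 − (-1880) = -554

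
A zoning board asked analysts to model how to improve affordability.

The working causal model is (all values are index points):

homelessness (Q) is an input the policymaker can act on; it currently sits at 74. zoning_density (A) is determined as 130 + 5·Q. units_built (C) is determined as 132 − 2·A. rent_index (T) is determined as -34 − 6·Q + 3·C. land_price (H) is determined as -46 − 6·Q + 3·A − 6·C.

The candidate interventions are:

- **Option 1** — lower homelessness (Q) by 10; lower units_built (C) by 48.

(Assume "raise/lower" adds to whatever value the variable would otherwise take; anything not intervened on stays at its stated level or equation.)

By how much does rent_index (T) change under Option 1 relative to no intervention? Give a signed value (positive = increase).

Baseline:
  Q = 74
  A = 130 + 5·74 = 500
  C = 132 − 2·500 = -868
  T = -34 − 6·74 + 3·(-868) = -3082
Option 1 (Q − 10, C − 48):
  Q = 74 − 10 = 64
  A = 130 + 5·64 = 450
  C = 132 − 2·450 (−48 from intervention) = -816
  T = -34 − 6·64 + 3·(-816) = -2866
Change in T: -2866 − (-3082) = 216

216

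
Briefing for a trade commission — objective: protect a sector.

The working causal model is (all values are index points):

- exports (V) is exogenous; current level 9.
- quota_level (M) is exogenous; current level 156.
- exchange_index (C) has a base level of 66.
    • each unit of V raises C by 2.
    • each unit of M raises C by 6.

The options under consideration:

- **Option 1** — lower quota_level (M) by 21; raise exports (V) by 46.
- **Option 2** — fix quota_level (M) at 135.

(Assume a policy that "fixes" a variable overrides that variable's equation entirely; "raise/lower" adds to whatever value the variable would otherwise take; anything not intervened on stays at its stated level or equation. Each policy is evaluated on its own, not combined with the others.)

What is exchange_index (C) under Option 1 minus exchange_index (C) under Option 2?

92

Option 1 (M − 21, V + 46):
  V = 9 + 46 = 55
  M = 156 − 21 = 135
  C = 66 + 2·55 + 6·135 = 986
Option 2 (M := 135):
  V = 9
  M = 135
  C = 66 + 2·9 + 6·135 = 894
C: 986 − 894 = 92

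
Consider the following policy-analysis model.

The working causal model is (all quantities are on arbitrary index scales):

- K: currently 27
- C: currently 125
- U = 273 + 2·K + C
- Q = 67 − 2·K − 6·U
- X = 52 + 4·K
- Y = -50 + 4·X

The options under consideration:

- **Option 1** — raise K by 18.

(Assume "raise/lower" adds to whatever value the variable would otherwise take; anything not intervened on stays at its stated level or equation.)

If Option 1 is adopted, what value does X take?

232

Option 1 (K + 18):
  K = 27 + 18 = 45
  X = 52 + 4·45 = 232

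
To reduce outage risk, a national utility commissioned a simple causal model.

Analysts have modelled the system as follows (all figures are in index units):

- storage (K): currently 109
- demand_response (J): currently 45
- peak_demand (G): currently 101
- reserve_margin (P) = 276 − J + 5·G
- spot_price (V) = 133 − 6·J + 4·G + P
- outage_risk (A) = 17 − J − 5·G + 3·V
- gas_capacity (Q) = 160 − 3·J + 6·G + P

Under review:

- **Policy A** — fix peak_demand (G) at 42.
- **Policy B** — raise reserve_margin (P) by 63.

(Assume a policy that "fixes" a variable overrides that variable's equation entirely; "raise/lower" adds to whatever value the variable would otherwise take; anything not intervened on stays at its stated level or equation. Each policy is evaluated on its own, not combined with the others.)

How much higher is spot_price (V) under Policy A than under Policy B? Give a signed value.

Policy A (G := 42):
  J = 45
  G = 42
  P = 276 − 45 + 5·42 = 441
  V = 133 − 6·45 + 4·42 + 441 = 472
Policy B (P + 63):
  J = 45
  G = 101
  P = 276 − 45 + 5·101 (+63 from intervention) = 799
  V = 133 − 6·45 + 4·101 + 799 = 1066
V: 472 − 1066 = -594

-594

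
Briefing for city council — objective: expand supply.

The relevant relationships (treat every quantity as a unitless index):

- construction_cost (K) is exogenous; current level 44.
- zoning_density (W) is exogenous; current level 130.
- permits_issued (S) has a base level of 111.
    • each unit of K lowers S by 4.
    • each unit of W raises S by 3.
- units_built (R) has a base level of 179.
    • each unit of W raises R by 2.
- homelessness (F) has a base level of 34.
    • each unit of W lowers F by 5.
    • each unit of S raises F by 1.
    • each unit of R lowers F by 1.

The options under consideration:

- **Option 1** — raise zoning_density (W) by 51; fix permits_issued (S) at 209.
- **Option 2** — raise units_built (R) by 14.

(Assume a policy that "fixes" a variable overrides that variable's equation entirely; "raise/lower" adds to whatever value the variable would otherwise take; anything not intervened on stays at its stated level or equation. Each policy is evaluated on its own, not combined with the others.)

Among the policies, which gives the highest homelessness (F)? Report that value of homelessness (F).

-744

Option 1 (W + 51, S := 209):
  K = 44
  W = 130 + 51 = 181
  S = 209
  R = 179 + 2·181 = 541
  F = 34 − 5·181 + 209 − 541 = -1203
Option 2 (R + 14):
  K = 44
  W = 130
  S = 111 − 4·44 + 3·130 = 325
  R = 179 + 2·130 (+14 from intervention) = 453
  F = 34 − 5·130 + 325 − 453 = -744
Comparing — Option 1: F=-1203, Option 2: F=-744. Highest is -744 (Option 2).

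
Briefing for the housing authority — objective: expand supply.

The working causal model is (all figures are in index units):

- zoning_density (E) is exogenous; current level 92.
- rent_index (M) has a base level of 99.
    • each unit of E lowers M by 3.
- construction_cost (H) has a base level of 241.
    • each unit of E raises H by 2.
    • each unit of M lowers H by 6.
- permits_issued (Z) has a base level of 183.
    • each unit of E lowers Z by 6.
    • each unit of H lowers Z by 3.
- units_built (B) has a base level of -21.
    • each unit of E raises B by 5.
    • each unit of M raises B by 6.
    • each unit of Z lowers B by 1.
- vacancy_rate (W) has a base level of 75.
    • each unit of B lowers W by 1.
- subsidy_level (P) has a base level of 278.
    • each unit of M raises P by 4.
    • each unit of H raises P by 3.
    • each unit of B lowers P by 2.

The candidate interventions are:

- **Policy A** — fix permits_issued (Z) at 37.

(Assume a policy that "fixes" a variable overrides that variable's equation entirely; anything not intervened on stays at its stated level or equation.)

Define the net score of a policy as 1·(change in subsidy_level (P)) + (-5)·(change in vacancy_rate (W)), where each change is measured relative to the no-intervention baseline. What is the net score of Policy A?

-14601

Baseline:
  E = 92
  M = 99 − 3·92 = -177
  H = 241 + 2·92 − 6·(-177) = 1487
  Z = 183 − 6·92 − 3·1487 = -4830
  B = -21 + 5·92 + 6·(-177) − (-4830) = 4207
  W = 75 − 4207 = -4132
  P = 278 + 4·(-177) + 3·1487 − 2·4207 = -4383
Policy A (Z := 37):
  E = 92
  M = 99 − 3·92 = -177
  H = 241 + 2·92 − 6·(-177) = 1487
  Z = 37
  B = -21 + 5·92 + 6·(-177) − 37 = -660
  W = 75 − (-660) = 735
  P = 278 + 4·(-177) + 3·1487 − 2·(-660) = 5351
ΔP = 5351 − (-4383) = 9734; ΔW = 735 − (-4132) = 4867
Score = 1·9734 + (-5)·4867 = -14601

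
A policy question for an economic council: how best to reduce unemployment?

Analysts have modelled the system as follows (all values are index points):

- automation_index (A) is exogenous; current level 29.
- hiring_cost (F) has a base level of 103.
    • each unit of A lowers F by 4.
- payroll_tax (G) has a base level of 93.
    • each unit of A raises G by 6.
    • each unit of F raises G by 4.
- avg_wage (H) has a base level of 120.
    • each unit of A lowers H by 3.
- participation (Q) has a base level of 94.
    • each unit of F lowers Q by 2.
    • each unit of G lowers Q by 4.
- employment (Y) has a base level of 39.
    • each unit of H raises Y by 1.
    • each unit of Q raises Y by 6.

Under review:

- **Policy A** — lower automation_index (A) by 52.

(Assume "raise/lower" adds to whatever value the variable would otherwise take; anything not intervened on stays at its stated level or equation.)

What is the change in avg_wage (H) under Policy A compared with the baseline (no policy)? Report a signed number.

Baseline:
  A = 29
  H = 120 − 3·29 = 33
Policy A (A − 52):
  A = 29 − 52 = -23
  H = 120 − 3·(-23) = 189
Change in H: 189 − 33 = 156

156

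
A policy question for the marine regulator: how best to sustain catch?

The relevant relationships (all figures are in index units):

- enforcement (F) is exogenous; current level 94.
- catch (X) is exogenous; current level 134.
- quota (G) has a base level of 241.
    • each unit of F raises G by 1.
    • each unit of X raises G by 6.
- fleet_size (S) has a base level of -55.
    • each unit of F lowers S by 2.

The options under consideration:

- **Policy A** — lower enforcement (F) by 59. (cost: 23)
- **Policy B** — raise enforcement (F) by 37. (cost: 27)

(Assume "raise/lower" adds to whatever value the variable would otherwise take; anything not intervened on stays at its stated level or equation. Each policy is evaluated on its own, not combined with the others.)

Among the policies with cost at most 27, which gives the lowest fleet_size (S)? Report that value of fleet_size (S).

-317

Policy A (F − 59):
  F = 94 − 59 = 35
  S = -55 − 2·35 = -125
Policy B (F + 37):
  F = 94 + 37 = 131
  S = -55 − 2·131 = -317
Comparing — Policy A: S=-125, Policy B: S=-317. Lowest is -317 (Policy B).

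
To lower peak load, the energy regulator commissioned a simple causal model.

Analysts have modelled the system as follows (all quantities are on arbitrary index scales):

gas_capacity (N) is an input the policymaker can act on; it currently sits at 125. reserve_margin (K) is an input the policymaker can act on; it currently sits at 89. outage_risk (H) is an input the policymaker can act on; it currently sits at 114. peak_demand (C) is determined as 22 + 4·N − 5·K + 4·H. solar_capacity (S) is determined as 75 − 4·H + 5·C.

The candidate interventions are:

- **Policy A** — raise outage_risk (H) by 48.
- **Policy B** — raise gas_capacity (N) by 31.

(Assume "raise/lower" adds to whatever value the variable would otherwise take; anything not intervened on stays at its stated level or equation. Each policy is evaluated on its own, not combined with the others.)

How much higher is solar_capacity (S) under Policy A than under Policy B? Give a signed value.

Policy A (H + 48):
  N = 125
  K = 89
  H = 114 + 48 = 162
  C = 22 + 4·125 − 5·89 + 4·162 = 725
  S = 75 − 4·162 + 5·725 = 3052
Policy B (N + 31):
  N = 125 + 31 = 156
  K = 89
  H = 114
  C = 22 + 4·156 − 5·89 + 4·114 = 657
  S = 75 − 4·114 + 5·657 = 2904
S: 3052 − 2904 = 148

148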